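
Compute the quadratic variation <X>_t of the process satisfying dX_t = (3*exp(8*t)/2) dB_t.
<X>_t = 9*exp(16*t)/64 - 9/64

For an Itô process dX_t = a(t) dt + b(t) dB_t, the quadratic variation is <X>_t = int_0^t b(s)^2 ds (the drift term does not contribute). Here b(s) = 3*exp(8*s)/2, so
  b(s)^2 = 9*exp(16*s)/4.
Integrating from 0 to t:
  <X>_t = int_0^t (9*exp(16*s)/4) ds = 9*exp(16*t)/64 - 9/64.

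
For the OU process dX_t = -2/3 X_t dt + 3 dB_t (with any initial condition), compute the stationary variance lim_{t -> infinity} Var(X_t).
lim Var(X_t) = 27/4

The OU SDE dX = -theta X dt + sigma dB admits the integrating factor exp(theta t): d(exp(theta t) X_t) = sigma exp(theta t) dB_t. Integrating from 0 to t gives X_t = x_0 * exp(-theta t) + sigma * int_0^t exp(-theta (t-s)) dB_s for any initial x_0. The Itô integral has variance (by the Itô isometry) sigma^2 * int_0^t exp(-2 theta (t - s)) ds = sigma^2 * (1 - exp(-2 theta t)) / (2 theta), independent of x_0.
With theta = 2/3, sigma = 3:
  Var(X_t) = (3)^2 * (1 - exp(-2*2/3 t)) / (2 * 2/3) = 27/4 - 27*exp(-4*t/3)/4.
As t -> infinity, exp(-2*2/3 t) -> 0, so the stationary variance is sigma^2 / (2 theta) = 27/4.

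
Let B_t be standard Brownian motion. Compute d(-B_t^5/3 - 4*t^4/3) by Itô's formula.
d(-B_t^5/3 - 4*t^4/3) = (-10*B_t^3/3 - 16*t^3/3) dt + (-5*B_t^4/3) dB_t

Itô's formula for f(t, x): d f(t, B_t) = (f_t + (1/2) f_xx) dt + f_x dB_t. Compute partials of f(t, x) = -4*t^4/3 - x^5/3:
  f_t(t,x)  = -16*t^3/3
  f_x(t,x)  = -5*x^4/3
  f_xx(t,x) = -20*x^3/3
Assemble drift = f_t + (1/2) f_xx = -16*t^3/3 - 10*x^3/3 and diffusion = f_x = -5*x^4/3. Substituting x = B_t:
  d(-B_t^5/3 - 4*t^4/3) = (-10*B_t^3/3 - 16*t^3/3) dt + (-5*B_t^4/3) dB_t.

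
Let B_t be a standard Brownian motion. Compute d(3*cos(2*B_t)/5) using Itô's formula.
d(3*cos(2*B_t)/5) = (-6*cos(2*B_t)/5) dt + (-6*sin(2*B_t)/5) dB_t

Itô's formula for f(B_t) gives d f(B_t) = f'(B_t) dB_t + (1/2) f''(B_t) dt. Compute derivatives of f(x) = 3*cos(2*x)/5:
  f'(x)  = -6*sin(2*x)/5
  f''(x) = -12*cos(2*x)/5
Substitute x = B_t and multiply the f'' term by 1/2:
  drift     = (1/2) * (-12*cos(2*x)/5) evaluated at B_t = -6*cos(2*B_t)/5
  diffusion = (-6*sin(2*x)/5) evaluated at B_t = -6*sin(2*B_t)/5
Therefore d(3*cos(2*B_t)/5) = (-6*cos(2*B_t)/5) dt + (-6*sin(2*B_t)/5) dB_t.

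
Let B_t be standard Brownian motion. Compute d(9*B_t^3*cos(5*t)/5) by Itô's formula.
d(9*B_t^3*cos(5*t)/5) = (9*B_t*(-B_t^2*sin(5*t) + 3*cos(5*t)/5)) dt + (27*B_t^2*cos(5*t)/5) dB_t

Itô's formula for f(t, x): d f(t, B_t) = (f_t + (1/2) f_xx) dt + f_x dB_t. Compute partials of f(t, x) = 9*x^3*cos(5*t)/5:
  f_t(t,x)  = -9*x^3*sin(5*t)
  f_x(t,x)  = 27*x^2*cos(5*t)/5
  f_xx(t,x) = 54*x*cos(5*t)/5
Assemble drift = f_t + (1/2) f_xx = 9*x*(-x^2*sin(5*t) + 3*cos(5*t)/5) and diffusion = f_x = 27*x^2*cos(5*t)/5. Substituting x = B_t:
  d(9*B_t^3*cos(5*t)/5) = (9*B_t*(-B_t^2*sin(5*t) + 3*cos(5*t)/5)) dt + (27*B_t^2*cos(5*t)/5) dB_t.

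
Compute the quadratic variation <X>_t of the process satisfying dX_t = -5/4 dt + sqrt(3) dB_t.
<X>_t = 3*t

For an Itô process dX_t = a(t) dt + b(t) dB_t, the quadratic variation is <X>_t = int_0^t b(s)^2 ds (the drift term does not contribute). Here b(s) = sqrt(3), so
  b(s)^2 = 3.
Integrating from 0 to t:
  <X>_t = int_0^t (3) ds = 3*t.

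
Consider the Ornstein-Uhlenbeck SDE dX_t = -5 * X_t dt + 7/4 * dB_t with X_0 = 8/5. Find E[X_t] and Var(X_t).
E[X_t] = 8*exp(-5*t)/5; Var(X_t) = 49/160 - 49*exp(-10*t)/160

The OU SDE dX = -theta X dt + sigma dB admits the integrating factor exp(theta t): d(exp(theta t) X_t) = sigma exp(theta t) dB_t. Integrating from 0 to t:
  X_t = x_0 * exp(-theta t) + sigma * int_0^t exp(-theta (t-s)) dB_s.
The Itô integral has mean 0 and (by the Itô isometry) variance sigma^2 * int_0^t exp(-2 theta (t - s)) ds = sigma^2 * (1 - exp(-2 theta t)) / (2 theta).
With theta = 5, sigma = 7/4, x_0 = 8/5:
  E[X_t] = 8/5 * exp(-5 t) = 8*exp(-5*t)/5
  Var(X_t) = (7/4)^2 * (1 - exp(-2*5 t)) / (2 * 5) = 49/160 - 49*exp(-10*t)/160.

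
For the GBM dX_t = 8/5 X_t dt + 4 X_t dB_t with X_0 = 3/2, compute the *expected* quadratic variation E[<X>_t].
E[<X>_t] = 15*exp(96*t/5)/8 - 15/8

<X>_t = int_0^t (4 * X_s)^2 ds. Taking expectation inside the integral: E[<X>_t] = 4^2 * int_0^t E[X_s^2] ds. For GBM, E[X_s^2] = x_0^2 * exp((2 mu + sigma^2) s). Integrating:
  E[<X>_t] = 4^2 * (3/2)^2 * (exp((2*(8/5) + 4^2) t) - 1) / (2*(8/5) + 4^2)
           = 4^2 * (3/2)^2 * (exp((96/5) t) - 1) / (96/5) = 15*exp(96*t/5)/8 - 15/8.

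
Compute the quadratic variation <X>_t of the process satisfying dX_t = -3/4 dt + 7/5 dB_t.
<X>_t = 49*t/25

For an Itô process dX_t = a(t) dt + b(t) dB_t, the quadratic variation is <X>_t = int_0^t b(s)^2 ds (the drift term does not contribute). Here b(s) = 7/5, so
  b(s)^2 = 49/25.
Integrating from 0 to t:
  <X>_t = int_0^t (49/25) ds = 49*t/25.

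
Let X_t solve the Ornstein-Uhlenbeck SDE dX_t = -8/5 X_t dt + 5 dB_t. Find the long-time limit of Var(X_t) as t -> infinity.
lim Var(X_t) = 125/16

The OU SDE dX = -theta X dt + sigma dB admits the integrating factor exp(theta t): d(exp(theta t) X_t) = sigma exp(theta t) dB_t. Integrating from 0 to t gives X_t = x_0 * exp(-theta t) + sigma * int_0^t exp(-theta (t-s)) dB_s for any initial x_0. The Itô integral has variance (by the Itô isometry) sigma^2 * int_0^t exp(-2 theta (t - s)) ds = sigma^2 * (1 - exp(-2 theta t)) / (2 theta), independent of x_0.
With theta = 8/5, sigma = 5:
  Var(X_t) = (5)^2 * (1 - exp(-2*8/5 t)) / (2 * 8/5) = 125/16 - 125*exp(-16*t/5)/16.
As t -> infinity, exp(-2*8/5 t) -> 0, so the stationary variance is sigma^2 / (2 theta) = 125/16.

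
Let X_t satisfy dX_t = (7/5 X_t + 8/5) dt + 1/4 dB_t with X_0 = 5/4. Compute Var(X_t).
Var(X_t) = 5*exp(14*t/5)/224 - 5/224

The variance V(t) = Var(X_t) satisfies V'(t) = 2 a V(t) + c^2 with V(0) = 0 (drift coefficient is linear in X, diffusion is constant). With a = 7/5, c = 1/4, the solution is
  V(t) = (c^2 / (2 a)) * (exp(2 a t) - 1)
       = ((1/4)^2 / (2*(7/5))) * (exp((14/5) t) - 1)
       = 5*exp(14*t/5)/224 - 5/224.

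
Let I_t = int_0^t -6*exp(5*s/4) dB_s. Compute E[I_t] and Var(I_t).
E[I_t] = 0; Var(I_t) = 72*exp(5*t/2)/5 - 72/5

The Itô integral of a deterministic integrand f(s) has mean 0 because each increment f(s) * (B_{s+ds} - B_s) has mean 0. By the Itô isometry:
  Var( int_0^t f(s) dB_s ) = E[ (int_0^t f(s) dB_s)^2 ] = int_0^t f(s)^2 ds.
Here f(s) = -6*exp(5*s/4), so f(s)^2 = 36*exp(5*s/2). Integrate:
  int_0^t (36*exp(5*s/2)) ds = 72*exp(5*t/2)/5 - 72/5.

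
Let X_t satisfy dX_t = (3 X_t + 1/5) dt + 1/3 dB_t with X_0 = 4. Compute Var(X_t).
Var(X_t) = exp(6*t)/54 - 1/54

The variance V(t) = Var(X_t) satisfies V'(t) = 2 a V(t) + c^2 with V(0) = 0 (drift coefficient is linear in X, diffusion is constant). With a = 3, c = 1/3, the solution is
  V(t) = (c^2 / (2 a)) * (exp(2 a t) - 1)
       = ((1/3)^2 / (2*3)) * (exp(6 t) - 1)
       = exp(6*t)/54 - 1/54.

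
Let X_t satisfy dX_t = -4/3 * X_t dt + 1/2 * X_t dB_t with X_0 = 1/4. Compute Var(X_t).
Var(X_t) = (exp(t/4) - 1)*exp(-8*t/3)/16

For GBM dX = mu X dt + sigma X dB with X_0 = x_0, apply Itô to Y = log X: dY = (mu - sigma^2/2) dt + sigma dB, so Y_t = log(x_0) + (mu - sigma^2/2) t + sigma B_t and hence X_t = x_0 * exp((mu - sigma^2/2) t + sigma B_t).
With mu = -4/3, sigma = 1/2, x_0 = 1/4, this gives:
  X_t = 1/4 * exp((-35/24) * t + (1/2) * B_t).
Since sigma*B_t ~ Normal(0, sigma^2 t), E[exp(sigma*B_t)] = exp(sigma^2 t / 2); so E[X_t] = x_0 * exp((mu - sigma^2/2) t) * exp(sigma^2 t / 2) = x_0 * exp(mu t) = exp(-4*t/3)/4.
Var(X_t) = E[X_t^2] - (E[X_t])^2 = x_0^2 * exp(2 mu t) * (exp(sigma^2 t) - 1) = (exp(t/4) - 1)*exp(-8*t/3)/16.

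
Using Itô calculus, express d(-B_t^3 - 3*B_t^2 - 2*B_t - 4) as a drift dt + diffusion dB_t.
d(-B_t^3 - 3*B_t^2 - 2*B_t - 4) = (-3*B_t - 3) dt + (-3*B_t^2 - 6*B_t - 2) dB_t

Itô's formula for f(B_t) gives d f(B_t) = f'(B_t) dB_t + (1/2) f''(B_t) dt. Compute derivatives of f(x) = -x^3 - 3*x^2 - 2*x - 4:
  f'(x)  = -3*x^2 - 6*x - 2
  f''(x) = -6*x - 6
Substitute x = B_t and multiply the f'' term by 1/2:
  drift     = (1/2) * (-6*x - 6) evaluated at B_t = -3*B_t - 3
  diffusion = (-3*x^2 - 6*x - 2) evaluated at B_t = -3*B_t^2 - 6*B_t - 2
Therefore d(-B_t^3 - 3*B_t^2 - 2*B_t - 4) = (-3*B_t - 3) dt + (-3*B_t^2 - 6*B_t - 2) dB_t.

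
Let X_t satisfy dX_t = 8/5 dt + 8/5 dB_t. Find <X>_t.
<X>_t = 64*t/25

For an Itô process dX_t = a(t) dt + b(t) dB_t, the quadratic variation is <X>_t = int_0^t b(s)^2 ds (the drift term does not contribute). Here b(s) = 8/5, so
  b(s)^2 = 64/25.
Integrating from 0 to t:
  <X>_t = int_0^t (64/25) ds = 64*t/25.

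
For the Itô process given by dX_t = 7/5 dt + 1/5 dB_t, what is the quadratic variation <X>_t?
<X>_t = t/25

For an Itô process dX_t = a(t) dt + b(t) dB_t, the quadratic variation is <X>_t = int_0^t b(s)^2 ds (the drift term does not contribute). Here b(s) = 1/5, so
  b(s)^2 = 1/25.
Integrating from 0 to t:
  <X>_t = int_0^t (1/25) ds = t/25.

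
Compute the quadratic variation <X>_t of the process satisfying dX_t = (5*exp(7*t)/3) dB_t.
<X>_t = 25*exp(14*t)/126 - 25/126

For an Itô process dX_t = a(t) dt + b(t) dB_t, the quadratic variation is <X>_t = int_0^t b(s)^2 ds (the drift term does not contribute). Here b(s) = 5*exp(7*s)/3, so
  b(s)^2 = 25*exp(14*s)/9.
Integrating from 0 to t:
  <X>_t = int_0^t (25*exp(14*s)/9) ds = 25*exp(14*t)/126 - 25/126.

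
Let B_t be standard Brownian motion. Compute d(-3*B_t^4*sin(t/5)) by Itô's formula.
d(-3*B_t^4*sin(t/5)) = (-3*B_t^2*(B_t^2*cos(t/5) + 30*sin(t/5))/5) dt + (-12*B_t^3*sin(t/5)) dB_t

Itô's formula for f(t, x): d f(t, B_t) = (f_t + (1/2) f_xx) dt + f_x dB_t. Compute partials of f(t, x) = -3*x^4*sin(t/5):
  f_t(t,x)  = -3*x^4*cos(t/5)/5
  f_x(t,x)  = -12*x^3*sin(t/5)
  f_xx(t,x) = -36*x^2*sin(t/5)
Assemble drift = f_t + (1/2) f_xx = -3*x^2*(x^2*cos(t/5) + 30*sin(t/5))/5 and diffusion = f_x = -12*x^3*sin(t/5). Substituting x = B_t:
  d(-3*B_t^4*sin(t/5)) = (-3*B_t^2*(B_t^2*cos(t/5) + 30*sin(t/5))/5) dt + (-12*B_t^3*sin(t/5)) dB_t.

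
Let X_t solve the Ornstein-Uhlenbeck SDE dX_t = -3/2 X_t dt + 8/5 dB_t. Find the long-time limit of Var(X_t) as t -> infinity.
lim Var(X_t) = 64/75

The OU SDE dX = -theta X dt + sigma dB admits the integrating factor exp(theta t): d(exp(theta t) X_t) = sigma exp(theta t) dB_t. Integrating from 0 to t gives X_t = x_0 * exp(-theta t) + sigma * int_0^t exp(-theta (t-s)) dB_s for any initial x_0. The Itô integral has variance (by the Itô isometry) sigma^2 * int_0^t exp(-2 theta (t - s)) ds = sigma^2 * (1 - exp(-2 theta t)) / (2 theta), independent of x_0.
With theta = 3/2, sigma = 8/5:
  Var(X_t) = (8/5)^2 * (1 - exp(-2*3/2 t)) / (2 * 3/2) = 64/75 - 64*exp(-3*t)/75.
As t -> infinity, exp(-2*3/2 t) -> 0, so the stationary variance is sigma^2 / (2 theta) = 64/75.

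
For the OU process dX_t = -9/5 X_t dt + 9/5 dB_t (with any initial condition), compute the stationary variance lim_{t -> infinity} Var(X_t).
lim Var(X_t) = 9/10

The OU SDE dX = -theta X dt + sigma dB admits the integrating factor exp(theta t): d(exp(theta t) X_t) = sigma exp(theta t) dB_t. Integrating from 0 to t gives X_t = x_0 * exp(-theta t) + sigma * int_0^t exp(-theta (t-s)) dB_s for any initial x_0. The Itô integral has variance (by the Itô isometry) sigma^2 * int_0^t exp(-2 theta (t - s)) ds = sigma^2 * (1 - exp(-2 theta t)) / (2 theta), independent of x_0.
With theta = 9/5, sigma = 9/5:
  Var(X_t) = (9/5)^2 * (1 - exp(-2*9/5 t)) / (2 * 9/5) = 9/10 - 9*exp(-18*t/5)/10.
As t -> infinity, exp(-2*9/5 t) -> 0, so the stationary variance is sigma^2 / (2 theta) = 9/10.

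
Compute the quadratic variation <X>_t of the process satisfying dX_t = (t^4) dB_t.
<X>_t = t^9/9

For an Itô process dX_t = a(t) dt + b(t) dB_t, the quadratic variation is <X>_t = int_0^t b(s)^2 ds (the drift term does not contribute). Here b(s) = s^4, so
  b(s)^2 = s^8.
Integrating from 0 to t:
  <X>_t = int_0^t (s^8) ds = t^9/9.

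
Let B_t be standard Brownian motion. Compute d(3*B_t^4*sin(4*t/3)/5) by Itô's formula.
d(3*B_t^4*sin(4*t/3)/5) = (2*B_t^2*(2*B_t^2*cos(4*t/3) + 9*sin(4*t/3))/5) dt + (12*B_t^3*sin(4*t/3)/5) dB_t

Itô's formula for f(t, x): d f(t, B_t) = (f_t + (1/2) f_xx) dt + f_x dB_t. Compute partials of f(t, x) = 3*x^4*sin(4*t/3)/5:
  f_t(t,x)  = 4*x^4*cos(4*t/3)/5
  f_x(t,x)  = 12*x^3*sin(4*t/3)/5
  f_xx(t,x) = 36*x^2*sin(4*t/3)/5
Assemble drift = f_t + (1/2) f_xx = 2*x^2*(2*x^2*cos(4*t/3) + 9*sin(4*t/3))/5 and diffusion = f_x = 12*x^3*sin(4*t/3)/5. Substituting x = B_t:
  d(3*B_t^4*sin(4*t/3)/5) = (2*B_t^2*(2*B_t^2*cos(4*t/3) + 9*sin(4*t/3))/5) dt + (12*B_t^3*sin(4*t/3)/5) dB_t.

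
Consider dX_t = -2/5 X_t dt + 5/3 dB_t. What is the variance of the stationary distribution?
lim Var(X_t) = 125/36

The OU SDE dX = -theta X dt + sigma dB admits the integrating factor exp(theta t): d(exp(theta t) X_t) = sigma exp(theta t) dB_t. Integrating from 0 to t gives X_t = x_0 * exp(-theta t) + sigma * int_0^t exp(-theta (t-s)) dB_s for any initial x_0. The Itô integral has variance (by the Itô isometry) sigma^2 * int_0^t exp(-2 theta (t - s)) ds = sigma^2 * (1 - exp(-2 theta t)) / (2 theta), independent of x_0.
With theta = 2/5, sigma = 5/3:
  Var(X_t) = (5/3)^2 * (1 - exp(-2*2/5 t)) / (2 * 2/5) = 125/36 - 125*exp(-4*t/5)/36.
As t -> infinity, exp(-2*2/5 t) -> 0, so the stationary variance is sigma^2 / (2 theta) = 125/36.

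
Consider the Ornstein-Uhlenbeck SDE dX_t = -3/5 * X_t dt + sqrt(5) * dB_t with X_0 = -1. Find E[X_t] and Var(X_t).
E[X_t] = -exp(-3*t/5); Var(X_t) = 25/6 - 25*exp(-6*t/5)/6

The OU SDE dX = -theta X dt + sigma dB admits the integrating factor exp(theta t): d(exp(theta t) X_t) = sigma exp(theta t) dB_t. Integrating from 0 to t:
  X_t = x_0 * exp(-theta t) + sigma * int_0^t exp(-theta (t-s)) dB_s.
The Itô integral has mean 0 and (by the Itô isometry) variance sigma^2 * int_0^t exp(-2 theta (t - s)) ds = sigma^2 * (1 - exp(-2 theta t)) / (2 theta).
With theta = 3/5, sigma = sqrt(5), x_0 = -1:
  E[X_t] = -1 * exp(-3/5 t) = -exp(-3*t/5)
  Var(X_t) = (sqrt(5))^2 * (1 - exp(-2*3/5 t)) / (2 * 3/5) = 25/6 - 25*exp(-6*t/5)/6.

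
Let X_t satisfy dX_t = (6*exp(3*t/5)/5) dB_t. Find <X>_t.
<X>_t = 6*exp(6*t/5)/5 - 6/5

For an Itô process dX_t = a(t) dt + b(t) dB_t, the quadratic variation is <X>_t = int_0^t b(s)^2 ds (the drift term does not contribute). Here b(s) = 6*exp(3*s/5)/5, so
  b(s)^2 = 36*exp(6*s/5)/25.
Integrating from 0 to t:
  <X>_t = int_0^t (36*exp(6*s/5)/25) ds = 6*exp(6*t/5)/5 - 6/5.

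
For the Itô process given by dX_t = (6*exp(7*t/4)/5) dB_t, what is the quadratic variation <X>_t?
<X>_t = 72*exp(7*t/2)/175 - 72/175

For an Itô process dX_t = a(t) dt + b(t) dB_t, the quadratic variation is <X>_t = int_0^t b(s)^2 ds (the drift term does not contribute). Here b(s) = 6*exp(7*s/4)/5, so
  b(s)^2 = 36*exp(7*s/2)/25.
Integrating from 0 to t:
  <X>_t = int_0^t (36*exp(7*s/2)/25) ds = 72*exp(7*t/2)/175 - 72/175.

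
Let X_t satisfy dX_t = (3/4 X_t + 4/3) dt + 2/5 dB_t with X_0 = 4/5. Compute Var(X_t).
Var(X_t) = 8*exp(3*t/2)/75 - 8/75

The variance V(t) = Var(X_t) satisfies V'(t) = 2 a V(t) + c^2 with V(0) = 0 (drift coefficient is linear in X, diffusion is constant). With a = 3/4, c = 2/5, the solution is
  V(t) = (c^2 / (2 a)) * (exp(2 a t) - 1)
       = ((2/5)^2 / (2*(3/4))) * (exp((3/2) t) - 1)
       = 8*exp(3*t/2)/75 - 8/75.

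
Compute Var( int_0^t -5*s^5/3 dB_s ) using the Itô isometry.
Var = 25*t^11/99

The Itô integral of a deterministic integrand f(s) has mean 0 because each increment f(s) * (B_{s+ds} - B_s) has mean 0. By the Itô isometry:
  Var( int_0^t f(s) dB_s ) = E[ (int_0^t f(s) dB_s)^2 ] = int_0^t f(s)^2 ds.
Here f(s) = -5*s^5/3, so f(s)^2 = 25*s^10/9. Integrate:
  int_0^t (25*s^10/9) ds = 25*t^11/99.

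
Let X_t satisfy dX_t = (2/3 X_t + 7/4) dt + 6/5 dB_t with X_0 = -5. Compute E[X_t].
E[X_t] = -19*exp(2*t/3)/8 - 21/8

Taking expectations and using E[dB_t] = 0, the mean m(t) = E[X_t] satisfies the ODE m'(t) = a m(t) + b with m(0) = x_0. With a = 2/3, b = 7/4, x_0 = -5, the solution is
  m(t) = x_0 * exp(a t) + (b/a) * (exp(a t) - 1)
       = (-5) * exp((2/3) t) + ((7/4)/(2/3)) * (exp((2/3) t) - 1)
       = -19*exp(2*t/3)/8 - 21/8.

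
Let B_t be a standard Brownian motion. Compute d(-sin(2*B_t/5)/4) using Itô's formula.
d(-sin(2*B_t/5)/4) = (sin(2*B_t/5)/50) dt + (-cos(2*B_t/5)/10) dB_t

Itô's formula for f(B_t) gives d f(B_t) = f'(B_t) dB_t + (1/2) f''(B_t) dt. Compute derivatives of f(x) = -sin(2*x/5)/4:
  f'(x)  = -cos(2*x/5)/10
  f''(x) = sin(2*x/5)/25
Substitute x = B_t and multiply the f'' term by 1/2:
  drift     = (1/2) * (sin(2*x/5)/25) evaluated at B_t = sin(2*B_t/5)/50
  diffusion = (-cos(2*x/5)/10) evaluated at B_t = -cos(2*B_t/5)/10
Therefore d(-sin(2*B_t/5)/4) = (sin(2*B_t/5)/50) dt + (-cos(2*B_t/5)/10) dB_t.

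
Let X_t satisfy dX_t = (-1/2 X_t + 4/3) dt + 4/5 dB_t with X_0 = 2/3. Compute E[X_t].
E[X_t] = 8/3 - 2*exp(-t/2)

Taking expectations and using E[dB_t] = 0, the mean m(t) = E[X_t] satisfies the ODE m'(t) = a m(t) + b with m(0) = x_0. With a = -1/2, b = 4/3, x_0 = 2/3, the solution is
  m(t) = x_0 * exp(a t) + (b/a) * (exp(a t) - 1)
       = (2/3) * exp((-1/2) t) + ((4/3)/(-1/2)) * (exp((-1/2) t) - 1)
       = 8/3 - 2*exp(-t/2).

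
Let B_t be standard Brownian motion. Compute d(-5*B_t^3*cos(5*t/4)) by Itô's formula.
d(-5*B_t^3*cos(5*t/4)) = (25*B_t^3*sin(5*t/4)/4 - 15*B_t*cos(5*t/4)) dt + (-15*B_t^2*cos(5*t/4)) dB_t

Itô's formula for f(t, x): d f(t, B_t) = (f_t + (1/2) f_xx) dt + f_x dB_t. Compute partials of f(t, x) = -5*x^3*cos(5*t/4):
  f_t(t,x)  = 25*x^3*sin(5*t/4)/4
  f_x(t,x)  = -15*x^2*cos(5*t/4)
  f_xx(t,x) = -30*x*cos(5*t/4)
Assemble drift = f_t + (1/2) f_xx = 25*x^3*sin(5*t/4)/4 - 15*x*cos(5*t/4) and diffusion = f_x = -15*x^2*cos(5*t/4). Substituting x = B_t:
  d(-5*B_t^3*cos(5*t/4)) = (25*B_t^3*sin(5*t/4)/4 - 15*B_t*cos(5*t/4)) dt + (-15*B_t^2*cos(5*t/4)) dB_t.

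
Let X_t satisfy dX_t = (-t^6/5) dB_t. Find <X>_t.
<X>_t = t^13/325

For an Itô process dX_t = a(t) dt + b(t) dB_t, the quadratic variation is <X>_t = int_0^t b(s)^2 ds (the drift term does not contribute). Here b(s) = -s^6/5, so
  b(s)^2 = s^12/25.
Integrating from 0 to t:
  <X>_t = int_0^t (s^12/25) ds = t^13/325.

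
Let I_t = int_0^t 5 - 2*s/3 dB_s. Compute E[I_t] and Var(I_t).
E[I_t] = 0; Var(I_t) = t*(4*t^2 - 90*t + 675)/27

The Itô integral of a deterministic integrand f(s) has mean 0 because each increment f(s) * (B_{s+ds} - B_s) has mean 0. By the Itô isometry:
  Var( int_0^t f(s) dB_s ) = E[ (int_0^t f(s) dB_s)^2 ] = int_0^t f(s)^2 ds.
Here f(s) = 5 - 2*s/3, so f(s)^2 = (2*s - 15)^2/9. Integrate:
  int_0^t ((2*s - 15)^2/9) ds = t*(4*t^2 - 90*t + 675)/27.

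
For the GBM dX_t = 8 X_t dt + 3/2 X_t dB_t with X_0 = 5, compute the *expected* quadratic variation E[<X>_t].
E[<X>_t] = 225*exp(73*t/4)/73 - 225/73

<X>_t = int_0^t ((3/2) * X_s)^2 ds. Taking expectation inside the integral: E[<X>_t] = (3/2)^2 * int_0^t E[X_s^2] ds. For GBM, E[X_s^2] = x_0^2 * exp((2 mu + sigma^2) s). Integrating:
  E[<X>_t] = (3/2)^2 * 5^2 * (exp((2*8 + (3/2)^2) t) - 1) / (2*8 + (3/2)^2)
           = (3/2)^2 * 5^2 * (exp((73/4) t) - 1) / (73/4) = 225*exp(73*t/4)/73 - 225/73.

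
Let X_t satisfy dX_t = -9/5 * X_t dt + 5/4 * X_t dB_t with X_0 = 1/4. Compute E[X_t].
E[X_t] = exp(-9*t/5)/4

For GBM dX = mu X dt + sigma X dB with X_0 = x_0, apply Itô to Y = log X: dY = (mu - sigma^2/2) dt + sigma dB, so Y_t = log(x_0) + (mu - sigma^2/2) t + sigma B_t and hence X_t = x_0 * exp((mu - sigma^2/2) t + sigma B_t).
With mu = -9/5, sigma = 5/4, x_0 = 1/4, this gives:
  X_t = 1/4 * exp((-413/160) * t + (5/4) * B_t).
Since sigma*B_t ~ Normal(0, sigma^2 t), E[exp(sigma*B_t)] = exp(sigma^2 t / 2); so E[X_t] = x_0 * exp((mu - sigma^2/2) t) * exp(sigma^2 t / 2) = x_0 * exp(mu t) = exp(-9*t/5)/4.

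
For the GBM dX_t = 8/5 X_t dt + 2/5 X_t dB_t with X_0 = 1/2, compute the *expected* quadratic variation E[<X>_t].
E[<X>_t] = exp(84*t/25)/84 - 1/84

<X>_t = int_0^t ((2/5) * X_s)^2 ds. Taking expectation inside the integral: E[<X>_t] = (2/5)^2 * int_0^t E[X_s^2] ds. For GBM, E[X_s^2] = x_0^2 * exp((2 mu + sigma^2) s). Integrating:
  E[<X>_t] = (2/5)^2 * (1/2)^2 * (exp((2*(8/5) + (2/5)^2) t) - 1) / (2*(8/5) + (2/5)^2)
           = (2/5)^2 * (1/2)^2 * (exp((84/25) t) - 1) / (84/25) = exp(84*t/25)/84 - 1/84.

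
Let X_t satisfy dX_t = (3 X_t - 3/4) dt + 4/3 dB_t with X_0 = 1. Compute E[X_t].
E[X_t] = 3*exp(3*t)/4 + 1/4

Taking expectations and using E[dB_t] = 0, the mean m(t) = E[X_t] satisfies the ODE m'(t) = a m(t) + b with m(0) = x_0. With a = 3, b = -3/4, x_0 = 1, the solution is
  m(t) = x_0 * exp(a t) + (b/a) * (exp(a t) - 1)
       = 1 * exp(3 t) + ((-3/4)/3) * (exp(3 t) - 1)
       = 3*exp(3*t)/4 + 1/4.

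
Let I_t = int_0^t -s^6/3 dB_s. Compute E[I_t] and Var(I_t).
E[I_t] = 0; Var(I_t) = t^13/117

The Itô integral of a deterministic integrand f(s) has mean 0 because each increment f(s) * (B_{s+ds} - B_s) has mean 0. By the Itô isometry:
  Var( int_0^t f(s) dB_s ) = E[ (int_0^t f(s) dB_s)^2 ] = int_0^t f(s)^2 ds.
Here f(s) = -s^6/3, so f(s)^2 = s^12/9. Integrate:
  int_0^t (s^12/9) ds = t^13/117.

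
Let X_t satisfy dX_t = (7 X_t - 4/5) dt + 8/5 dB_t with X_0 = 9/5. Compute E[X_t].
E[X_t] = 59*exp(7*t)/35 + 4/35

Taking expectations and using E[dB_t] = 0, the mean m(t) = E[X_t] satisfies the ODE m'(t) = a m(t) + b with m(0) = x_0. With a = 7, b = -4/5, x_0 = 9/5, the solution is
  m(t) = x_0 * exp(a t) + (b/a) * (exp(a t) - 1)
       = (9/5) * exp(7 t) + ((-4/5)/7) * (exp(7 t) - 1)
       = 59*exp(7*t)/35 + 4/35.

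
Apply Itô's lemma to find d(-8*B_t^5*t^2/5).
d(-8*B_t^5*t^2/5) = (16*B_t^3*t*(-B_t^2 - 5*t)/5) dt + (-8*B_t^4*t^2) dB_t

Itô's formula for f(t, x): d f(t, B_t) = (f_t + (1/2) f_xx) dt + f_x dB_t. Compute partials of f(t, x) = -8*t^2*x^5/5:
  f_t(t,x)  = -16*t*x^5/5
  f_x(t,x)  = -8*t^2*x^4
  f_xx(t,x) = -32*t^2*x^3
Assemble drift = f_t + (1/2) f_xx = 16*t*x^3*(-5*t - x^2)/5 and diffusion = f_x = -8*t^2*x^4. Substituting x = B_t:
  d(-8*B_t^5*t^2/5) = (16*B_t^3*t*(-B_t^2 - 5*t)/5) dt + (-8*B_t^4*t^2) dB_t.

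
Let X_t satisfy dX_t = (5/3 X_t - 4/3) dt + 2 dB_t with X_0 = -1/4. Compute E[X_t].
E[X_t] = 4/5 - 21*exp(5*t/3)/20

Taking expectations and using E[dB_t] = 0, the mean m(t) = E[X_t] satisfies the ODE m'(t) = a m(t) + b with m(0) = x_0. With a = 5/3, b = -4/3, x_0 = -1/4, the solution is
  m(t) = x_0 * exp(a t) + (b/a) * (exp(a t) - 1)
       = (-1/4) * exp((5/3) t) + ((-4/3)/(5/3)) * (exp((5/3) t) - 1)
       = 4/5 - 21*exp(5*t/3)/20.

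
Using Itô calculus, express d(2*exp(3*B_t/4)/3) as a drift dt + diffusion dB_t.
d(2*exp(3*B_t/4)/3) = (3*exp(3*B_t/4)/16) dt + (exp(3*B_t/4)/2) dB_t

Itô's formula for f(B_t) gives d f(B_t) = f'(B_t) dB_t + (1/2) f''(B_t) dt. Compute derivatives of f(x) = 2*exp(3*x/4)/3:
  f'(x)  = exp(3*x/4)/2
  f''(x) = 3*exp(3*x/4)/8
Substitute x = B_t and multiply the f'' term by 1/2:
  drift     = (1/2) * (3*exp(3*x/4)/8) evaluated at B_t = 3*exp(3*B_t/4)/16
  diffusion = (exp(3*x/4)/2) evaluated at B_t = exp(3*B_t/4)/2
Therefore d(2*exp(3*B_t/4)/3) = (3*exp(3*B_t/4)/16) dt + (exp(3*B_t/4)/2) dB_t.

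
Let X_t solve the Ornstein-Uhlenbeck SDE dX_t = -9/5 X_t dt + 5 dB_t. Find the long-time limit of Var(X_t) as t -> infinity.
lim Var(X_t) = 125/18

The OU SDE dX = -theta X dt + sigma dB admits the integrating factor exp(theta t): d(exp(theta t) X_t) = sigma exp(theta t) dB_t. Integrating from 0 to t gives X_t = x_0 * exp(-theta t) + sigma * int_0^t exp(-theta (t-s)) dB_s for any initial x_0. The Itô integral has variance (by the Itô isometry) sigma^2 * int_0^t exp(-2 theta (t - s)) ds = sigma^2 * (1 - exp(-2 theta t)) / (2 theta), independent of x_0.
With theta = 9/5, sigma = 5:
  Var(X_t) = (5)^2 * (1 - exp(-2*9/5 t)) / (2 * 9/5) = 125/18 - 125*exp(-18*t/5)/18.
As t -> infinity, exp(-2*9/5 t) -> 0, so the stationary variance is sigma^2 / (2 theta) = 125/18.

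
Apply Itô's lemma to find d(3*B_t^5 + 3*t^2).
d(3*B_t^5 + 3*t^2) = (30*B_t^3 + 6*t) dt + (15*B_t^4) dB_t

Itô's formula for f(t, x): d f(t, B_t) = (f_t + (1/2) f_xx) dt + f_x dB_t. Compute partials of f(t, x) = 3*t^2 + 3*x^5:
  f_t(t,x)  = 6*t
  f_x(t,x)  = 15*x^4
  f_xx(t,x) = 60*x^3
Assemble drift = f_t + (1/2) f_xx = 6*t + 30*x^3 and diffusion = f_x = 15*x^4. Substituting x = B_t:
  d(3*B_t^5 + 3*t^2) = (30*B_t^3 + 6*t) dt + (15*B_t^4) dB_t.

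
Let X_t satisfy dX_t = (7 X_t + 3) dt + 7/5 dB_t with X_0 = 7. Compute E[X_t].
E[X_t] = 52*exp(7*t)/7 - 3/7

Taking expectations and using E[dB_t] = 0, the mean m(t) = E[X_t] satisfies the ODE m'(t) = a m(t) + b with m(0) = x_0. With a = 7, b = 3, x_0 = 7, the solution is
  m(t) = x_0 * exp(a t) + (b/a) * (exp(a t) - 1)
       = 7 * exp(7 t) + (3/7) * (exp(7 t) - 1)
       = 52*exp(7*t)/7 - 3/7.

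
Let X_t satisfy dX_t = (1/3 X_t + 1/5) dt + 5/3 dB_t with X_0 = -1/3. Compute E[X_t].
E[X_t] = 4*exp(t/3)/15 - 3/5

Taking expectations and using E[dB_t] = 0, the mean m(t) = E[X_t] satisfies the ODE m'(t) = a m(t) + b with m(0) = x_0. With a = 1/3, b = 1/5, x_0 = -1/3, the solution is
  m(t) = x_0 * exp(a t) + (b/a) * (exp(a t) - 1)
       = (-1/3) * exp((1/3) t) + ((1/5)/(1/3)) * (exp((1/3) t) - 1)
       = 4*exp(t/3)/15 - 3/5.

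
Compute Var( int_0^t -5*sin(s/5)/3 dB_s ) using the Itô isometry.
Var = 25*t/18 - 125*sin(2*t/5)/36

The Itô integral of a deterministic integrand f(s) has mean 0 because each increment f(s) * (B_{s+ds} - B_s) has mean 0. By the Itô isometry:
  Var( int_0^t f(s) dB_s ) = E[ (int_0^t f(s) dB_s)^2 ] = int_0^t f(s)^2 ds.
Here f(s) = -5*sin(s/5)/3, so f(s)^2 = 25*sin(s/5)^2/9. Integrate:
  int_0^t (25*sin(s/5)^2/9) ds = 25*t/18 - 125*sin(2*t/5)/36.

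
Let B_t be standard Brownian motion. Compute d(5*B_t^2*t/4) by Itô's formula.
d(5*B_t^2*t/4) = (5*B_t^2/4 + 5*t/4) dt + (5*B_t*t/2) dB_t

Itô's formula for f(t, x): d f(t, B_t) = (f_t + (1/2) f_xx) dt + f_x dB_t. Compute partials of f(t, x) = 5*t*x^2/4:
  f_t(t,x)  = 5*x^2/4
  f_x(t,x)  = 5*t*x/2
  f_xx(t,x) = 5*t/2
Assemble drift = f_t + (1/2) f_xx = 5*t/4 + 5*x^2/4 and diffusion = f_x = 5*t*x/2. Substituting x = B_t:
  d(5*B_t^2*t/4) = (5*B_t^2/4 + 5*t/4) dt + (5*B_t*t/2) dB_t.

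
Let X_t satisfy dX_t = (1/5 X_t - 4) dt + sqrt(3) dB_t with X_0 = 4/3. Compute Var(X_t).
Var(X_t) = 15*exp(2*t/5)/2 - 15/2

The variance V(t) = Var(X_t) satisfies V'(t) = 2 a V(t) + c^2 with V(0) = 0 (drift coefficient is linear in X, diffusion is constant). With a = 1/5, c = sqrt(3), the solution is
  V(t) = (c^2 / (2 a)) * (exp(2 a t) - 1)
       = (sqrt(3)^2 / (2*(1/5))) * (exp((2/5) t) - 1)
       = 15*exp(2*t/5)/2 - 15/2.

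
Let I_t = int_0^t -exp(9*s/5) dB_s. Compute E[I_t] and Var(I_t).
E[I_t] = 0; Var(I_t) = 5*exp(18*t/5)/18 - 5/18

The Itô integral of a deterministic integrand f(s) has mean 0 because each increment f(s) * (B_{s+ds} - B_s) has mean 0. By the Itô isometry:
  Var( int_0^t f(s) dB_s ) = E[ (int_0^t f(s) dB_s)^2 ] = int_0^t f(s)^2 ds.
Here f(s) = -exp(9*s/5), so f(s)^2 = exp(18*s/5). Integrate:
  int_0^t (exp(18*s/5)) ds = 5*exp(18*t/5)/18 - 5/18.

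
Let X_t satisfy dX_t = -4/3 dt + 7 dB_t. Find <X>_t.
<X>_t = 49*t

For an Itô process dX_t = a(t) dt + b(t) dB_t, the quadratic variation is <X>_t = int_0^t b(s)^2 ds (the drift term does not contribute). Here b(s) = 7, so
  b(s)^2 = 49.
Integrating from 0 to t:
  <X>_t = int_0^t (49) ds = 49*t.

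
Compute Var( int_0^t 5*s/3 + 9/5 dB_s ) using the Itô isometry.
Var = t*(625*t^2 + 2025*t + 2187)/675

The Itô integral of a deterministic integrand f(s) has mean 0 because each increment f(s) * (B_{s+ds} - B_s) has mean 0. By the Itô isometry:
  Var( int_0^t f(s) dB_s ) = E[ (int_0^t f(s) dB_s)^2 ] = int_0^t f(s)^2 ds.
Here f(s) = 5*s/3 + 9/5, so f(s)^2 = (25*s + 27)^2/225. Integrate:
  int_0^t ((25*s + 27)^2/225) ds = t*(625*t^2 + 2025*t + 2187)/675.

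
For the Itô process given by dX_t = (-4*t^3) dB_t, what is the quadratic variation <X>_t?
<X>_t = 16*t^7/7

For an Itô process dX_t = a(t) dt + b(t) dB_t, the quadratic variation is <X>_t = int_0^t b(s)^2 ds (the drift term does not contribute). Here b(s) = -4*s^3, so
  b(s)^2 = 16*s^6.
Integrating from 0 to t:
  <X>_t = int_0^t (16*s^6) ds = 16*t^7/7.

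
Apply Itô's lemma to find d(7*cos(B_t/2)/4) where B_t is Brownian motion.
d(7*cos(B_t/2)/4) = (-7*cos(B_t/2)/32) dt + (-7*sin(B_t/2)/8) dB_t

Itô's formula for f(B_t) gives d f(B_t) = f'(B_t) dB_t + (1/2) f''(B_t) dt. Compute derivatives of f(x) = 7*cos(x/2)/4:
  f'(x)  = -7*sin(x/2)/8
  f''(x) = -7*cos(x/2)/16
Substitute x = B_t and multiply the f'' term by 1/2:
  drift     = (1/2) * (-7*cos(x/2)/16) evaluated at B_t = -7*cos(B_t/2)/32
  diffusion = (-7*sin(x/2)/8) evaluated at B_t = -7*sin(B_t/2)/8
Therefore d(7*cos(B_t/2)/4) = (-7*cos(B_t/2)/32) dt + (-7*sin(B_t/2)/8) dB_t.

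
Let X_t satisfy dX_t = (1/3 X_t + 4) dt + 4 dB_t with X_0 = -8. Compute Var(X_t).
Var(X_t) = 24*exp(2*t/3) - 24

The variance V(t) = Var(X_t) satisfies V'(t) = 2 a V(t) + c^2 with V(0) = 0 (drift coefficient is linear in X, diffusion is constant). With a = 1/3, c = 4, the solution is
  V(t) = (c^2 / (2 a)) * (exp(2 a t) - 1)
       = (4^2 / (2*(1/3))) * (exp((2/3) t) - 1)
       = 24*exp(2*t/3) - 24.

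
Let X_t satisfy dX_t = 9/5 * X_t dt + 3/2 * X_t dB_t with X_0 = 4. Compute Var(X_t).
Var(X_t) = 16*(exp(9*t/4) - 1)*exp(18*t/5)

For GBM dX = mu X dt + sigma X dB with X_0 = x_0, apply Itô to Y = log X: dY = (mu - sigma^2/2) dt + sigma dB, so Y_t = log(x_0) + (mu - sigma^2/2) t + sigma B_t and hence X_t = x_0 * exp((mu - sigma^2/2) t + sigma B_t).
With mu = 9/5, sigma = 3/2, x_0 = 4, this gives:
  X_t = 4 * exp((27/40) * t + (3/2) * B_t).
Since sigma*B_t ~ Normal(0, sigma^2 t), E[exp(sigma*B_t)] = exp(sigma^2 t / 2); so E[X_t] = x_0 * exp((mu - sigma^2/2) t) * exp(sigma^2 t / 2) = x_0 * exp(mu t) = 4*exp(9*t/5).
Var(X_t) = E[X_t^2] - (E[X_t])^2 = x_0^2 * exp(2 mu t) * (exp(sigma^2 t) - 1) = 16*(exp(9*t/4) - 1)*exp(18*t/5).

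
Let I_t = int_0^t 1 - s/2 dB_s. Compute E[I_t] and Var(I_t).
E[I_t] = 0; Var(I_t) = t*(t^2 - 6*t + 12)/12

The Itô integral of a deterministic integrand f(s) has mean 0 because each increment f(s) * (B_{s+ds} - B_s) has mean 0. By the Itô isometry:
  Var( int_0^t f(s) dB_s ) = E[ (int_0^t f(s) dB_s)^2 ] = int_0^t f(s)^2 ds.
Here f(s) = 1 - s/2, so f(s)^2 = (s - 2)^2/4. Integrate:
  int_0^t ((s - 2)^2/4) ds = t*(t^2 - 6*t + 12)/12.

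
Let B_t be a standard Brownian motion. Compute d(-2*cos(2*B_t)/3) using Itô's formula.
d(-2*cos(2*B_t)/3) = (4*cos(2*B_t)/3) dt + (4*sin(2*B_t)/3) dB_t

Itô's formula for f(B_t) gives d f(B_t) = f'(B_t) dB_t + (1/2) f''(B_t) dt. Compute derivatives of f(x) = -2*cos(2*x)/3:
  f'(x)  = 4*sin(2*x)/3
  f''(x) = 8*cos(2*x)/3
Substitute x = B_t and multiply the f'' term by 1/2:
  drift     = (1/2) * (8*cos(2*x)/3) evaluated at B_t = 4*cos(2*B_t)/3
  diffusion = (4*sin(2*x)/3) evaluated at B_t = 4*sin(2*B_t)/3
Therefore d(-2*cos(2*B_t)/3) = (4*cos(2*B_t)/3) dt + (4*sin(2*B_t)/3) dB_t.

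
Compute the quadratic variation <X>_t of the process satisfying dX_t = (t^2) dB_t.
<X>_t = t^5/5

For an Itô process dX_t = a(t) dt + b(t) dB_t, the quadratic variation is <X>_t = int_0^t b(s)^2 ds (the drift term does not contribute). Here b(s) = s^2, so
  b(s)^2 = s^4.
Integrating from 0 to t:
  <X>_t = int_0^t (s^4) ds = t^5/5.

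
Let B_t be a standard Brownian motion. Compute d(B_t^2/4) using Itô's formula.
d(B_t^2/4) = (1/4) dt + (B_t/2) dB_t

Itô's formula for f(B_t) gives d f(B_t) = f'(B_t) dB_t + (1/2) f''(B_t) dt. Compute derivatives of f(x) = x^2/4:
  f'(x)  = x/2
  f''(x) = 1/2
Substitute x = B_t and multiply the f'' term by 1/2:
  drift     = (1/2) * (1/2) evaluated at B_t = 1/4
  diffusion = (x/2) evaluated at B_t = B_t/2
Therefore d(B_t^2/4) = (1/4) dt + (B_t/2) dB_t.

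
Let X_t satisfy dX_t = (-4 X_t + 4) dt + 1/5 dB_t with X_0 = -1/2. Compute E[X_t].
E[X_t] = 1 - 3*exp(-4*t)/2

Taking expectations and using E[dB_t] = 0, the mean m(t) = E[X_t] satisfies the ODE m'(t) = a m(t) + b with m(0) = x_0. With a = -4, b = 4, x_0 = -1/2, the solution is
  m(t) = x_0 * exp(a t) + (b/a) * (exp(a t) - 1)
       = (-1/2) * exp((-4) t) + (4/(-4)) * (exp((-4) t) - 1)
       = 1 - 3*exp(-4*t)/2.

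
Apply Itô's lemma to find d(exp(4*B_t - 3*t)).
d(exp(4*B_t - 3*t)) = (5*exp(4*B_t - 3*t)) dt + (4*exp(4*B_t - 3*t)) dB_t

Itô's formula for f(t, x): d f(t, B_t) = (f_t + (1/2) f_xx) dt + f_x dB_t. Compute partials of f(t, x) = exp(-3*t + 4*x):
  f_t(t,x)  = -3*exp(-3*t + 4*x)
  f_x(t,x)  = 4*exp(-3*t + 4*x)
  f_xx(t,x) = 16*exp(-3*t + 4*x)
Assemble drift = f_t + (1/2) f_xx = 5*exp(-3*t + 4*x) and diffusion = f_x = 4*exp(-3*t + 4*x). Substituting x = B_t:
  d(exp(4*B_t - 3*t)) = (5*exp(4*B_t - 3*t)) dt + (4*exp(4*B_t - 3*t)) dB_t.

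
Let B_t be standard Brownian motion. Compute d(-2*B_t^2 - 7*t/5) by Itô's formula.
d(-2*B_t^2 - 7*t/5) = (-17/5) dt + (-4*B_t) dB_t

Itô's formula for f(t, x): d f(t, B_t) = (f_t + (1/2) f_xx) dt + f_x dB_t. Compute partials of f(t, x) = -7*t/5 - 2*x^2:
  f_t(t,x)  = -7/5
  f_x(t,x)  = -4*x
  f_xx(t,x) = -4
Assemble drift = f_t + (1/2) f_xx = -17/5 and diffusion = f_x = -4*x. Substituting x = B_t:
  d(-2*B_t^2 - 7*t/5) = (-17/5) dt + (-4*B_t) dB_t.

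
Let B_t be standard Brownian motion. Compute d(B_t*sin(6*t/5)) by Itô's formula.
d(B_t*sin(6*t/5)) = (6*B_t*cos(6*t/5)/5) dt + (sin(6*t/5)) dB_t

Itô's formula for f(t, x): d f(t, B_t) = (f_t + (1/2) f_xx) dt + f_x dB_t. Compute partials of f(t, x) = x*sin(6*t/5):
  f_t(t,x)  = 6*x*cos(6*t/5)/5
  f_x(t,x)  = sin(6*t/5)
  f_xx(t,x) = 0
Assemble drift = f_t + (1/2) f_xx = 6*x*cos(6*t/5)/5 and diffusion = f_x = sin(6*t/5). Substituting x = B_t:
  d(B_t*sin(6*t/5)) = (6*B_t*cos(6*t/5)/5) dt + (sin(6*t/5)) dB_t.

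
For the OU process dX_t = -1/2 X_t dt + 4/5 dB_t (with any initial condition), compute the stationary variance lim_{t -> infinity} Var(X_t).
lim Var(X_t) = 16/25

The OU SDE dX = -theta X dt + sigma dB admits the integrating factor exp(theta t): d(exp(theta t) X_t) = sigma exp(theta t) dB_t. Integrating from 0 to t gives X_t = x_0 * exp(-theta t) + sigma * int_0^t exp(-theta (t-s)) dB_s for any initial x_0. The Itô integral has variance (by the Itô isometry) sigma^2 * int_0^t exp(-2 theta (t - s)) ds = sigma^2 * (1 - exp(-2 theta t)) / (2 theta), independent of x_0.
With theta = 1/2, sigma = 4/5:
  Var(X_t) = (4/5)^2 * (1 - exp(-2*1/2 t)) / (2 * 1/2) = 16/25 - 16*exp(-t)/25.
As t -> infinity, exp(-2*1/2 t) -> 0, so the stationary variance is sigma^2 / (2 theta) = 16/25.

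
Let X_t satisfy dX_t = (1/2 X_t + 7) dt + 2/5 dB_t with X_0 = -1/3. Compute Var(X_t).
Var(X_t) = 4*exp(t)/25 - 4/25

The variance V(t) = Var(X_t) satisfies V'(t) = 2 a V(t) + c^2 with V(0) = 0 (drift coefficient is linear in X, diffusion is constant). With a = 1/2, c = 2/5, the solution is
  V(t) = (c^2 / (2 a)) * (exp(2 a t) - 1)
       = ((2/5)^2 / (2*(1/2))) * (exp(1 t) - 1)
       = 4*exp(t)/25 - 4/25.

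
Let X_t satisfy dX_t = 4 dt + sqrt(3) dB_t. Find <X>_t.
<X>_t = 3*t

For an Itô process dX_t = a(t) dt + b(t) dB_t, the quadratic variation is <X>_t = int_0^t b(s)^2 ds (the drift term does not contribute). Here b(s) = sqrt(3), so
  b(s)^2 = 3.
Integrating from 0 to t:
  <X>_t = int_0^t (3) ds = 3*t.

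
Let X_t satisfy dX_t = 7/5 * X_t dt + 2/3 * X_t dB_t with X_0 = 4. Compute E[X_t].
E[X_t] = 4*exp(7*t/5)

For GBM dX = mu X dt + sigma X dB with X_0 = x_0, apply Itô to Y = log X: dY = (mu - sigma^2/2) dt + sigma dB, so Y_t = log(x_0) + (mu - sigma^2/2) t + sigma B_t and hence X_t = x_0 * exp((mu - sigma^2/2) t + sigma B_t).
With mu = 7/5, sigma = 2/3, x_0 = 4, this gives:
  X_t = 4 * exp((53/45) * t + (2/3) * B_t).
Since sigma*B_t ~ Normal(0, sigma^2 t), E[exp(sigma*B_t)] = exp(sigma^2 t / 2); so E[X_t] = x_0 * exp((mu - sigma^2/2) t) * exp(sigma^2 t / 2) = x_0 * exp(mu t) = 4*exp(7*t/5).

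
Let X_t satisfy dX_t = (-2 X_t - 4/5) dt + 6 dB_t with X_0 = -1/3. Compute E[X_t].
E[X_t] = -2/5 + exp(-2*t)/15

Taking expectations and using E[dB_t] = 0, the mean m(t) = E[X_t] satisfies the ODE m'(t) = a m(t) + b with m(0) = x_0. With a = -2, b = -4/5, x_0 = -1/3, the solution is
  m(t) = x_0 * exp(a t) + (b/a) * (exp(a t) - 1)
       = (-1/3) * exp((-2) t) + ((-4/5)/(-2)) * (exp((-2) t) - 1)
       = -2/5 + exp(-2*t)/15.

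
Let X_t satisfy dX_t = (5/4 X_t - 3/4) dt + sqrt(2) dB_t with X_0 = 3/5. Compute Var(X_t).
Var(X_t) = 4*exp(5*t/2)/5 - 4/5

The variance V(t) = Var(X_t) satisfies V'(t) = 2 a V(t) + c^2 with V(0) = 0 (drift coefficient is linear in X, diffusion is constant). With a = 5/4, c = sqrt(2), the solution is
  V(t) = (c^2 / (2 a)) * (exp(2 a t) - 1)
       = (sqrt(2)^2 / (2*(5/4))) * (exp((5/2) t) - 1)
       = 4*exp(5*t/2)/5 - 4/5.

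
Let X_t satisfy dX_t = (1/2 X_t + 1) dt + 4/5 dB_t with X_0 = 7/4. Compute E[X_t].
E[X_t] = 15*exp(t/2)/4 - 2

Taking expectations and using E[dB_t] = 0, the mean m(t) = E[X_t] satisfies the ODE m'(t) = a m(t) + b with m(0) = x_0. With a = 1/2, b = 1, x_0 = 7/4, the solution is
  m(t) = x_0 * exp(a t) + (b/a) * (exp(a t) - 1)
       = (7/4) * exp((1/2) t) + (1/(1/2)) * (exp((1/2) t) - 1)
       = 15*exp(t/2)/4 - 2.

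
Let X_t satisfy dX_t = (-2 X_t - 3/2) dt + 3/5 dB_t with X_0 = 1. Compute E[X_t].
E[X_t] = -3/4 + 7*exp(-2*t)/4

Taking expectations and using E[dB_t] = 0, the mean m(t) = E[X_t] satisfies the ODE m'(t) = a m(t) + b with m(0) = x_0. With a = -2, b = -3/2, x_0 = 1, the solution is
  m(t) = x_0 * exp(a t) + (b/a) * (exp(a t) - 1)
       = 1 * exp((-2) t) + ((-3/2)/(-2)) * (exp((-2) t) - 1)
       = -3/4 + 7*exp(-2*t)/4.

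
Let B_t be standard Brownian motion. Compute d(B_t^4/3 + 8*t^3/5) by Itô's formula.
d(B_t^4/3 + 8*t^3/5) = (2*B_t^2 + 24*t^2/5) dt + (4*B_t^3/3) dB_t

Itô's formula for f(t, x): d f(t, B_t) = (f_t + (1/2) f_xx) dt + f_x dB_t. Compute partials of f(t, x) = 8*t^3/5 + x^4/3:
  f_t(t,x)  = 24*t^2/5
  f_x(t,x)  = 4*x^3/3
  f_xx(t,x) = 4*x^2
Assemble drift = f_t + (1/2) f_xx = 24*t^2/5 + 2*x^2 and diffusion = f_x = 4*x^3/3. Substituting x = B_t:
  d(B_t^4/3 + 8*t^3/5) = (2*B_t^2 + 24*t^2/5) dt + (4*B_t^3/3) dB_t.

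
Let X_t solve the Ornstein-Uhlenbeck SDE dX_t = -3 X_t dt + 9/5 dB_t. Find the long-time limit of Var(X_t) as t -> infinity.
lim Var(X_t) = 27/50

The OU SDE dX = -theta X dt + sigma dB admits the integrating factor exp(theta t): d(exp(theta t) X_t) = sigma exp(theta t) dB_t. Integrating from 0 to t gives X_t = x_0 * exp(-theta t) + sigma * int_0^t exp(-theta (t-s)) dB_s for any initial x_0. The Itô integral has variance (by the Itô isometry) sigma^2 * int_0^t exp(-2 theta (t - s)) ds = sigma^2 * (1 - exp(-2 theta t)) / (2 theta), independent of x_0.
With theta = 3, sigma = 9/5:
  Var(X_t) = (9/5)^2 * (1 - exp(-2*3 t)) / (2 * 3) = 27/50 - 27*exp(-6*t)/50.
As t -> infinity, exp(-2*3 t) -> 0, so the stationary variance is sigma^2 / (2 theta) = 27/50.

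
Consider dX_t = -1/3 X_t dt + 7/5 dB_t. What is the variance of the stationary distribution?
lim Var(X_t) = 147/50

The OU SDE dX = -theta X dt + sigma dB admits the integrating factor exp(theta t): d(exp(theta t) X_t) = sigma exp(theta t) dB_t. Integrating from 0 to t gives X_t = x_0 * exp(-theta t) + sigma * int_0^t exp(-theta (t-s)) dB_s for any initial x_0. The Itô integral has variance (by the Itô isometry) sigma^2 * int_0^t exp(-2 theta (t - s)) ds = sigma^2 * (1 - exp(-2 theta t)) / (2 theta), independent of x_0.
With theta = 1/3, sigma = 7/5:
  Var(X_t) = (7/5)^2 * (1 - exp(-2*1/3 t)) / (2 * 1/3) = 147/50 - 147*exp(-2*t/3)/50.
As t -> infinity, exp(-2*1/3 t) -> 0, so the stationary variance is sigma^2 / (2 theta) = 147/50.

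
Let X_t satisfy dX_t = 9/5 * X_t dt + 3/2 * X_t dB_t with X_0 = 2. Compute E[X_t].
E[X_t] = 2*exp(9*t/5)

For GBM dX = mu X dt + sigma X dB with X_0 = x_0, apply Itô to Y = log X: dY = (mu - sigma^2/2) dt + sigma dB, so Y_t = log(x_0) + (mu - sigma^2/2) t + sigma B_t and hence X_t = x_0 * exp((mu - sigma^2/2) t + sigma B_t).
With mu = 9/5, sigma = 3/2, x_0 = 2, this gives:
  X_t = 2 * exp((27/40) * t + (3/2) * B_t).
Since sigma*B_t ~ Normal(0, sigma^2 t), E[exp(sigma*B_t)] = exp(sigma^2 t / 2); so E[X_t] = x_0 * exp((mu - sigma^2/2) t) * exp(sigma^2 t / 2) = x_0 * exp(mu t) = 2*exp(9*t/5).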